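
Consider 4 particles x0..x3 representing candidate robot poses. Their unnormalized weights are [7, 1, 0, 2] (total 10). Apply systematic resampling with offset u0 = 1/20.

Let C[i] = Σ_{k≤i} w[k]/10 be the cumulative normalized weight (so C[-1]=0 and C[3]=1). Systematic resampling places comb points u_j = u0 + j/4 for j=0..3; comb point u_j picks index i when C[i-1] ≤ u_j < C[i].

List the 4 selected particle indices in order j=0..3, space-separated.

0 0 0 3

C = [7/10, 4/5, 4/5, 1]
j=0: u_0=1/20 ∈ [0, 7/10) → index 0
j=1: u_1=3/10 ∈ [0, 7/10) → index 0
j=2: u_2=11/20 ∈ [0, 7/10) → index 0
j=3: u_3=4/5 ∈ [4/5, 1) → index 3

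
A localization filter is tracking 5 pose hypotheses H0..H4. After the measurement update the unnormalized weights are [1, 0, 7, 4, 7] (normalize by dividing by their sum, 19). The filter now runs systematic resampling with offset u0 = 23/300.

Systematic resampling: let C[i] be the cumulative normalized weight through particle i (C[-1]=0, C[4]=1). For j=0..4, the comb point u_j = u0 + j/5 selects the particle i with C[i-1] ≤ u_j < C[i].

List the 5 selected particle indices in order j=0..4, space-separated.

2 2 3 4 4

C = [1/19, 1/19, 8/19, 12/19, 1]
j=0: u_0=23/300 ∈ [1/19, 8/19) → index 2
j=1: u_1=83/300 ∈ [1/19, 8/19) → index 2
j=2: u_2=143/300 ∈ [8/19, 12/19) → index 3
j=3: u_3=203/300 ∈ [12/19, 1) → index 4
j=4: u_4=263/300 ∈ [12/19, 1) → index 4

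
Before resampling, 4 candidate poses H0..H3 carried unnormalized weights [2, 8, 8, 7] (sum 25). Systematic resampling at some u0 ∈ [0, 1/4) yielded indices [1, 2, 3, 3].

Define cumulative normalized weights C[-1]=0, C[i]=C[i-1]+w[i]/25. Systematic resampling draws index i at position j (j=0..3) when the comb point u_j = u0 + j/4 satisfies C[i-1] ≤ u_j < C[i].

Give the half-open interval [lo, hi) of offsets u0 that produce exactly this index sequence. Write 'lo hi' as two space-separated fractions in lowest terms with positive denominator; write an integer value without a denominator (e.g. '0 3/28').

11/50 1/4

C = [2/25, 2/5, 18/25, 1]
j=0 picked index 1: u0 ∈ [2/25, 2/5)
j=1 picked index 2: u0 ∈ [3/20, 47/100)
j=2 picked index 3: u0 ∈ [11/50, 1/2)
j=3 picked index 3: u0 ∈ [-3/100, 1/4)
intersection: [11/50, 1/4)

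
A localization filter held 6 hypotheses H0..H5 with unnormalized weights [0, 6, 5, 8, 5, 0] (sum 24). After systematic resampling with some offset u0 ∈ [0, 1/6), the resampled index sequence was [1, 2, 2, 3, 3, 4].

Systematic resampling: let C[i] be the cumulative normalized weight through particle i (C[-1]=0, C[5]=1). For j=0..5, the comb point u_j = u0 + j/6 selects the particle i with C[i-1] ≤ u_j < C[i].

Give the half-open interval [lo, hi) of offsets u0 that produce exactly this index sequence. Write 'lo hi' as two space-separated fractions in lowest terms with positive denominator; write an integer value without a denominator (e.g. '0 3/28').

1/12 1/8

C = [0, 1/4, 11/24, 19/24, 1, 1]
j=0 picked index 1: u0 ∈ [0, 1/4)
j=1 picked index 2: u0 ∈ [1/12, 7/24)
j=2 picked index 2: u0 ∈ [-1/12, 1/8)
j=3 picked index 3: u0 ∈ [-1/24, 7/24)
j=4 picked index 3: u0 ∈ [-5/24, 1/8)
j=5 picked index 4: u0 ∈ [-1/24, 1/6)
intersection: [1/12, 1/8)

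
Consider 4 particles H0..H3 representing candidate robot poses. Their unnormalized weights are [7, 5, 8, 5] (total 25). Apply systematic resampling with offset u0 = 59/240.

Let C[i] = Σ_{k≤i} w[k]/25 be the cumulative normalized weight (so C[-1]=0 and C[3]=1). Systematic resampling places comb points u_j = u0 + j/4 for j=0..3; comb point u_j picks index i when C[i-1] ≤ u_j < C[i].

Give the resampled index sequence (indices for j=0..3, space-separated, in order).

C = [7/25, 12/25, 4/5, 1]
j=0: u_0=59/240 ∈ [0, 7/25) → index 0
j=1: u_1=119/240 ∈ [12/25, 4/5) → index 2
j=2: u_2=179/240 ∈ [12/25, 4/5) → index 2
j=3: u_3=239/240 ∈ [4/5, 1) → index 3

0 2 2 3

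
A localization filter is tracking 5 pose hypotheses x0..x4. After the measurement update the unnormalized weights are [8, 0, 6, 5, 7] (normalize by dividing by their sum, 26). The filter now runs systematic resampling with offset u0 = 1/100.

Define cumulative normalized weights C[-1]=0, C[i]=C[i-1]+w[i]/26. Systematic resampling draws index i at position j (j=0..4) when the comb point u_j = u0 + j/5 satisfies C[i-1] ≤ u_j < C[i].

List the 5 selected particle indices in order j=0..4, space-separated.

0 0 2 3 4

C = [4/13, 4/13, 7/13, 19/26, 1]
j=0: u_0=1/100 ∈ [0, 4/13) → index 0
j=1: u_1=21/100 ∈ [0, 4/13) → index 0
j=2: u_2=41/100 ∈ [4/13, 7/13) → index 2
j=3: u_3=61/100 ∈ [7/13, 19/26) → index 3
j=4: u_4=81/100 ∈ [19/26, 1) → index 4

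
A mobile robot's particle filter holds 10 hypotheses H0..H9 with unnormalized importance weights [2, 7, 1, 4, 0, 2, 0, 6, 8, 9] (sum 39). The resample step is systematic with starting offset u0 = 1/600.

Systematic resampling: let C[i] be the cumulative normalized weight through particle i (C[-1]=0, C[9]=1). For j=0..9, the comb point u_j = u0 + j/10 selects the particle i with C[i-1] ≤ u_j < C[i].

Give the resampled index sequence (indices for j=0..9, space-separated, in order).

0 1 1 3 5 7 8 8 9 9

C = [2/39, 3/13, 10/39, 14/39, 14/39, 16/39, 16/39, 22/39, 10/13, 1]
j=0: u_0=1/600 ∈ [0, 2/39) → index 0
j=1: u_1=61/600 ∈ [2/39, 3/13) → index 1
j=2: u_2=121/600 ∈ [2/39, 3/13) → index 1
j=3: u_3=181/600 ∈ [10/39, 14/39) → index 3
j=4: u_4=241/600 ∈ [14/39, 16/39) → index 5
j=5: u_5=301/600 ∈ [16/39, 22/39) → index 7
j=6: u_6=361/600 ∈ [22/39, 10/13) → index 8
j=7: u_7=421/600 ∈ [22/39, 10/13) → index 8
j=8: u_8=481/600 ∈ [10/13, 1) → index 9
j=9: u_9=541/600 ∈ [10/13, 1) → index 9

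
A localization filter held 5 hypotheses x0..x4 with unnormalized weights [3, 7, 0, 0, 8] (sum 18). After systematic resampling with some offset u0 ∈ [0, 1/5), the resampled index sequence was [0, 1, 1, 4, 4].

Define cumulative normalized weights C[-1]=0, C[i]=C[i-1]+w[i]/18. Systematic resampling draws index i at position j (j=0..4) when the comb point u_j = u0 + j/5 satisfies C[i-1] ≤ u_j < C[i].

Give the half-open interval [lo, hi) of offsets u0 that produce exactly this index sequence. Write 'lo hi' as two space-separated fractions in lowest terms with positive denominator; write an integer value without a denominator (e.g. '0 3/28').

C = [1/6, 5/9, 5/9, 5/9, 1]
j=0 picked index 0: u0 ∈ [0, 1/6)
j=1 picked index 1: u0 ∈ [-1/30, 16/45)
j=2 picked index 1: u0 ∈ [-7/30, 7/45)
j=3 picked index 4: u0 ∈ [-2/45, 2/5)
j=4 picked index 4: u0 ∈ [-11/45, 1/5)
intersection: [0, 7/45)

0 7/45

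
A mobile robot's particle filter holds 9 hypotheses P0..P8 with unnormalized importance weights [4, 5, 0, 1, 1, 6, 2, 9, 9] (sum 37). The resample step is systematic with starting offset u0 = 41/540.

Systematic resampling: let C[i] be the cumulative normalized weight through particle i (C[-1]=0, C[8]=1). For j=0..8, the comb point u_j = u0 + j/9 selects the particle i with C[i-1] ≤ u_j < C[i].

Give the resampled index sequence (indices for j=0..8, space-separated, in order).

C = [4/37, 9/37, 9/37, 10/37, 11/37, 17/37, 19/37, 28/37, 1]
j=0: u_0=41/540 ∈ [0, 4/37) → index 0
j=1: u_1=101/540 ∈ [4/37, 9/37) → index 1
j=2: u_2=161/540 ∈ [11/37, 17/37) → index 5
j=3: u_3=221/540 ∈ [11/37, 17/37) → index 5
j=4: u_4=281/540 ∈ [19/37, 28/37) → index 7
j=5: u_5=341/540 ∈ [19/37, 28/37) → index 7
j=6: u_6=401/540 ∈ [19/37, 28/37) → index 7
j=7: u_7=461/540 ∈ [28/37, 1) → index 8
j=8: u_8=521/540 ∈ [28/37, 1) → index 8

0 1 5 5 7 7 7 8 8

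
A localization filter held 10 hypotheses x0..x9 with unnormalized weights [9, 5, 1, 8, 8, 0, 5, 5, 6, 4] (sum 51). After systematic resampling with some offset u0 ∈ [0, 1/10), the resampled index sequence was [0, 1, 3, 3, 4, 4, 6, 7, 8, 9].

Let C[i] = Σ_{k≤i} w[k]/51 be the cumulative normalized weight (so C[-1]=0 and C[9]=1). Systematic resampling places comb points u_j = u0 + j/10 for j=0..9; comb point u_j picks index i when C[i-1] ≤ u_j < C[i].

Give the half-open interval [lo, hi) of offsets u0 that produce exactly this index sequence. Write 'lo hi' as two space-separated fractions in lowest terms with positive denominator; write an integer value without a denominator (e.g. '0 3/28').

8/85 1/10

C = [3/17, 14/51, 5/17, 23/51, 31/51, 31/51, 12/17, 41/51, 47/51, 1]
j=0 picked index 0: u0 ∈ [0, 3/17)
j=1 picked index 1: u0 ∈ [13/170, 89/510)
j=2 picked index 3: u0 ∈ [8/85, 64/255)
j=3 picked index 3: u0 ∈ [-1/170, 77/510)
j=4 picked index 4: u0 ∈ [13/255, 53/255)
j=5 picked index 4: u0 ∈ [-5/102, 11/102)
j=6 picked index 6: u0 ∈ [2/255, 9/85)
j=7 picked index 7: u0 ∈ [1/170, 53/510)
j=8 picked index 8: u0 ∈ [1/255, 31/255)
j=9 picked index 9: u0 ∈ [11/510, 1/10)
intersection: [8/85, 1/10)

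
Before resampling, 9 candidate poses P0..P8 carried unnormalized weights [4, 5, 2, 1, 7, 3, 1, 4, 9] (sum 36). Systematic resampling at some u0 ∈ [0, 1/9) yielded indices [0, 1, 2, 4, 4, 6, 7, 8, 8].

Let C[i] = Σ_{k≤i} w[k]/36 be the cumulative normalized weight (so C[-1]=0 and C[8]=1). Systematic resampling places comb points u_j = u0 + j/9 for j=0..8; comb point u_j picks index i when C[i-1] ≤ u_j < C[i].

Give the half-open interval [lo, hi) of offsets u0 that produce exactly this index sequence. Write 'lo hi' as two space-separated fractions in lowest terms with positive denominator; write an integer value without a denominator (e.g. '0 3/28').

C = [1/9, 1/4, 11/36, 1/3, 19/36, 11/18, 23/36, 3/4, 1]
j=0 picked index 0: u0 ∈ [0, 1/9)
j=1 picked index 1: u0 ∈ [0, 5/36)
j=2 picked index 2: u0 ∈ [1/36, 1/12)
j=3 picked index 4: u0 ∈ [0, 7/36)
j=4 picked index 4: u0 ∈ [-1/9, 1/12)
j=5 picked index 6: u0 ∈ [1/18, 1/12)
j=6 picked index 7: u0 ∈ [-1/36, 1/12)
j=7 picked index 8: u0 ∈ [-1/36, 2/9)
j=8 picked index 8: u0 ∈ [-5/36, 1/9)
intersection: [1/18, 1/12)

1/18 1/12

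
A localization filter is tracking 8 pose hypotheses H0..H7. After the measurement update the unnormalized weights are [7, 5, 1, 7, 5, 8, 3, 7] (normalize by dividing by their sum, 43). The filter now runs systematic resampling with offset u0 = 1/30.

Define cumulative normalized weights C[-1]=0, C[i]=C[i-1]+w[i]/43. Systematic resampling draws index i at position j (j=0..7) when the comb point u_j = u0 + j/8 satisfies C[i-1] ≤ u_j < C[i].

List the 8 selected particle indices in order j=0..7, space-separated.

0 0 2 3 4 5 6 7

C = [7/43, 12/43, 13/43, 20/43, 25/43, 33/43, 36/43, 1]
j=0: u_0=1/30 ∈ [0, 7/43) → index 0
j=1: u_1=19/120 ∈ [0, 7/43) → index 0
j=2: u_2=17/60 ∈ [12/43, 13/43) → index 2
j=3: u_3=49/120 ∈ [13/43, 20/43) → index 3
j=4: u_4=8/15 ∈ [20/43, 25/43) → index 4
j=5: u_5=79/120 ∈ [25/43, 33/43) → index 5
j=6: u_6=47/60 ∈ [33/43, 36/43) → index 6
j=7: u_7=109/120 ∈ [36/43, 1) → index 7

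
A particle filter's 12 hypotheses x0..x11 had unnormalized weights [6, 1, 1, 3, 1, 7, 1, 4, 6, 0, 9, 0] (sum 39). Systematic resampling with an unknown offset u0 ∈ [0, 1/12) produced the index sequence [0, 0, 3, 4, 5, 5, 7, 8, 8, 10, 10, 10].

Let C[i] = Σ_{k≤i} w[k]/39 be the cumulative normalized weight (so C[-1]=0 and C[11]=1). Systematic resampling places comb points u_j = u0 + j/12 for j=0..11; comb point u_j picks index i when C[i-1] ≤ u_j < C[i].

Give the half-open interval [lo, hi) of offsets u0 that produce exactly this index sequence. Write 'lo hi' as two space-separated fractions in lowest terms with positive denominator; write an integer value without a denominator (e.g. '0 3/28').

1/26 3/52

C = [2/13, 7/39, 8/39, 11/39, 4/13, 19/39, 20/39, 8/13, 10/13, 10/13, 1, 1]
j=0 picked index 0: u0 ∈ [0, 2/13)
j=1 picked index 0: u0 ∈ [-1/12, 11/156)
j=2 picked index 3: u0 ∈ [1/26, 3/26)
j=3 picked index 4: u0 ∈ [5/156, 3/52)
j=4 picked index 5: u0 ∈ [-1/39, 2/13)
j=5 picked index 5: u0 ∈ [-17/156, 11/156)
j=6 picked index 7: u0 ∈ [1/78, 3/26)
j=7 picked index 8: u0 ∈ [5/156, 29/156)
j=8 picked index 8: u0 ∈ [-2/39, 4/39)
j=9 picked index 10: u0 ∈ [1/52, 1/4)
j=10 picked index 10: u0 ∈ [-5/78, 1/6)
j=11 picked index 10: u0 ∈ [-23/156, 1/12)
intersection: [1/26, 3/52)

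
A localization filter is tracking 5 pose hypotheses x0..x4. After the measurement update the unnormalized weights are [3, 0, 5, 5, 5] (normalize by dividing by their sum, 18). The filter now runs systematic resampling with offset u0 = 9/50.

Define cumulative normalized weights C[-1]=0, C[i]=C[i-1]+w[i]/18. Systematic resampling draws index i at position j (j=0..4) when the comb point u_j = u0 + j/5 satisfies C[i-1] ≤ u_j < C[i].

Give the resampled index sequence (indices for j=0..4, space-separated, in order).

2 2 3 4 4

C = [1/6, 1/6, 4/9, 13/18, 1]
j=0: u_0=9/50 ∈ [1/6, 4/9) → index 2
j=1: u_1=19/50 ∈ [1/6, 4/9) → index 2
j=2: u_2=29/50 ∈ [4/9, 13/18) → index 3
j=3: u_3=39/50 ∈ [13/18, 1) → index 4
j=4: u_4=49/50 ∈ [13/18, 1) → index 4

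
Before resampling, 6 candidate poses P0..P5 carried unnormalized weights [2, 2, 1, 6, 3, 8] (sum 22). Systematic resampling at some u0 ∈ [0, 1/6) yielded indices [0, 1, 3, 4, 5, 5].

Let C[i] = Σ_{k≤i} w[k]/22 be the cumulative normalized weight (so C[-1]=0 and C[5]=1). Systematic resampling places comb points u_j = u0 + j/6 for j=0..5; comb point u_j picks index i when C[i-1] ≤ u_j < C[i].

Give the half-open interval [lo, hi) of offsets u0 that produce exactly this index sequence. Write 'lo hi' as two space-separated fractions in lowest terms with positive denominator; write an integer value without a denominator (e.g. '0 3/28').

0 1/66

C = [1/11, 2/11, 5/22, 1/2, 7/11, 1]
j=0 picked index 0: u0 ∈ [0, 1/11)
j=1 picked index 1: u0 ∈ [-5/66, 1/66)
j=2 picked index 3: u0 ∈ [-7/66, 1/6)
j=3 picked index 4: u0 ∈ [0, 3/22)
j=4 picked index 5: u0 ∈ [-1/33, 1/3)
j=5 picked index 5: u0 ∈ [-13/66, 1/6)
intersection: [0, 1/66)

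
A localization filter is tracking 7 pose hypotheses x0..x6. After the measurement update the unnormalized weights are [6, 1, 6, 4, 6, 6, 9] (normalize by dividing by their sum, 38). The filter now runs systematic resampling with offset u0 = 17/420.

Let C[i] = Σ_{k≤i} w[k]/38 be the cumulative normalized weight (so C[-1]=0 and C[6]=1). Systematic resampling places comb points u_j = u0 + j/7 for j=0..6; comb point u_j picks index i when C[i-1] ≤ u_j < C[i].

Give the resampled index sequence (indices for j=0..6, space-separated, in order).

0 1 2 4 5 5 6

C = [3/19, 7/38, 13/38, 17/38, 23/38, 29/38, 1]
j=0: u_0=17/420 ∈ [0, 3/19) → index 0
j=1: u_1=11/60 ∈ [3/19, 7/38) → index 1
j=2: u_2=137/420 ∈ [7/38, 13/38) → index 2
j=3: u_3=197/420 ∈ [17/38, 23/38) → index 4
j=4: u_4=257/420 ∈ [23/38, 29/38) → index 5
j=5: u_5=317/420 ∈ [23/38, 29/38) → index 5
j=6: u_6=377/420 ∈ [29/38, 1) → index 6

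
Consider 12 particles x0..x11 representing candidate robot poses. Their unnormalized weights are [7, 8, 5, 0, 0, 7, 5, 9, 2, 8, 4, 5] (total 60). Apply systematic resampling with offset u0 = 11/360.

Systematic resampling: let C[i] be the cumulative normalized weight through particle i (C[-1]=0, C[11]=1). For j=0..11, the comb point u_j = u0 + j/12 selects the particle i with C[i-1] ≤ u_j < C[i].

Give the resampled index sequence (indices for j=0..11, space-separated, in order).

C = [7/60, 1/4, 1/3, 1/3, 1/3, 9/20, 8/15, 41/60, 43/60, 17/20, 11/12, 1]
j=0: u_0=11/360 ∈ [0, 7/60) → index 0
j=1: u_1=41/360 ∈ [0, 7/60) → index 0
j=2: u_2=71/360 ∈ [7/60, 1/4) → index 1
j=3: u_3=101/360 ∈ [1/4, 1/3) → index 2
j=4: u_4=131/360 ∈ [1/3, 9/20) → index 5
j=5: u_5=161/360 ∈ [1/3, 9/20) → index 5
j=6: u_6=191/360 ∈ [9/20, 8/15) → index 6
j=7: u_7=221/360 ∈ [8/15, 41/60) → index 7
j=8: u_8=251/360 ∈ [41/60, 43/60) → index 8
j=9: u_9=281/360 ∈ [43/60, 17/20) → index 9
j=10: u_10=311/360 ∈ [17/20, 11/12) → index 10
j=11: u_11=341/360 ∈ [11/12, 1) → index 11

0 0 1 2 5 5 6 7 8 9 10 11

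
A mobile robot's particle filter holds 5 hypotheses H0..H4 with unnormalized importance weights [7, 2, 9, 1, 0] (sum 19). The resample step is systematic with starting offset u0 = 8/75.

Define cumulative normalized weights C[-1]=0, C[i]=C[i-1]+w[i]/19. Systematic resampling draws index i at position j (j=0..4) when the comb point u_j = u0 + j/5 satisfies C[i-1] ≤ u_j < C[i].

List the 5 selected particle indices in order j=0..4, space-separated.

C = [7/19, 9/19, 18/19, 1, 1]
j=0: u_0=8/75 ∈ [0, 7/19) → index 0
j=1: u_1=23/75 ∈ [0, 7/19) → index 0
j=2: u_2=38/75 ∈ [9/19, 18/19) → index 2
j=3: u_3=53/75 ∈ [9/19, 18/19) → index 2
j=4: u_4=68/75 ∈ [9/19, 18/19) → index 2

0 0 2 2 2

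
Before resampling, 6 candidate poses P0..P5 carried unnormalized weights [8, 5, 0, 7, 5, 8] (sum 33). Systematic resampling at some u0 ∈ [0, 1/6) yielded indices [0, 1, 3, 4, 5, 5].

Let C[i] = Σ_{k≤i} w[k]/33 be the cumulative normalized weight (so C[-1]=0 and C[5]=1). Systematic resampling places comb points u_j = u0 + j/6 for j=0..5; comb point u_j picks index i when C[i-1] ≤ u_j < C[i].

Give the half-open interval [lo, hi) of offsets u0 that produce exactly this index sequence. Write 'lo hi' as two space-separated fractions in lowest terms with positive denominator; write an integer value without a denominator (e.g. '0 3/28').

C = [8/33, 13/33, 13/33, 20/33, 25/33, 1]
j=0 picked index 0: u0 ∈ [0, 8/33)
j=1 picked index 1: u0 ∈ [5/66, 5/22)
j=2 picked index 3: u0 ∈ [2/33, 3/11)
j=3 picked index 4: u0 ∈ [7/66, 17/66)
j=4 picked index 5: u0 ∈ [1/11, 1/3)
j=5 picked index 5: u0 ∈ [-5/66, 1/6)
intersection: [7/66, 1/6)

7/66 1/6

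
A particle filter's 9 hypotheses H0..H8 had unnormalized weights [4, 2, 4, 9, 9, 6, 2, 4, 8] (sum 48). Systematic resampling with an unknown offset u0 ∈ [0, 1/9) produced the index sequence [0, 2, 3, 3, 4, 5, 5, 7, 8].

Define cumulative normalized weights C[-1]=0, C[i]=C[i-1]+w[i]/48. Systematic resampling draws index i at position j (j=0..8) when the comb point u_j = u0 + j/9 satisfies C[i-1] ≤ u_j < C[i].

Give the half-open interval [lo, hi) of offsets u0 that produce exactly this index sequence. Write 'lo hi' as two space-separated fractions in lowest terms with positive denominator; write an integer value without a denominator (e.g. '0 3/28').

C = [1/12, 1/8, 5/24, 19/48, 7/12, 17/24, 3/4, 5/6, 1]
j=0 picked index 0: u0 ∈ [0, 1/12)
j=1 picked index 2: u0 ∈ [1/72, 7/72)
j=2 picked index 3: u0 ∈ [-1/72, 25/144)
j=3 picked index 3: u0 ∈ [-1/8, 1/16)
j=4 picked index 4: u0 ∈ [-7/144, 5/36)
j=5 picked index 5: u0 ∈ [1/36, 11/72)
j=6 picked index 5: u0 ∈ [-1/12, 1/24)
j=7 picked index 7: u0 ∈ [-1/36, 1/18)
j=8 picked index 8: u0 ∈ [-1/18, 1/9)
intersection: [1/36, 1/24)

1/36 1/24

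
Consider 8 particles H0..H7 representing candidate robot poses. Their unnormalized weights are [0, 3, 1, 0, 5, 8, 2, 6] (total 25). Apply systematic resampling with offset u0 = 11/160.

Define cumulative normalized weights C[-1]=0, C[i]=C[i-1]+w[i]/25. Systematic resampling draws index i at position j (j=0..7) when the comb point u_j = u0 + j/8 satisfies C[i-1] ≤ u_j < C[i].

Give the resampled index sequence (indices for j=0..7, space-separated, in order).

C = [0, 3/25, 4/25, 4/25, 9/25, 17/25, 19/25, 1]
j=0: u_0=11/160 ∈ [0, 3/25) → index 1
j=1: u_1=31/160 ∈ [4/25, 9/25) → index 4
j=2: u_2=51/160 ∈ [4/25, 9/25) → index 4
j=3: u_3=71/160 ∈ [9/25, 17/25) → index 5
j=4: u_4=91/160 ∈ [9/25, 17/25) → index 5
j=5: u_5=111/160 ∈ [17/25, 19/25) → index 6
j=6: u_6=131/160 ∈ [19/25, 1) → index 7
j=7: u_7=151/160 ∈ [19/25, 1) → index 7

1 4 4 5 5 6 7 7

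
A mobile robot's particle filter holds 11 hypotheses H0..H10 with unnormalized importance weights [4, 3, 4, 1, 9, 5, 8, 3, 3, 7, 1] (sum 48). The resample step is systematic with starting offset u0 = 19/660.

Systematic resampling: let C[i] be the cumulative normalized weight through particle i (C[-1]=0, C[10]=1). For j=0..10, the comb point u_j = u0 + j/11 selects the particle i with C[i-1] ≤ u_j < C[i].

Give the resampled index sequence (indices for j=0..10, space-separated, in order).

0 1 2 4 4 5 6 6 7 9 9

C = [1/12, 7/48, 11/48, 1/4, 7/16, 13/24, 17/24, 37/48, 5/6, 47/48, 1]
j=0: u_0=19/660 ∈ [0, 1/12) → index 0
j=1: u_1=79/660 ∈ [1/12, 7/48) → index 1
j=2: u_2=139/660 ∈ [7/48, 11/48) → index 2
j=3: u_3=199/660 ∈ [1/4, 7/16) → index 4
j=4: u_4=259/660 ∈ [1/4, 7/16) → index 4
j=5: u_5=29/60 ∈ [7/16, 13/24) → index 5
j=6: u_6=379/660 ∈ [13/24, 17/24) → index 6
j=7: u_7=439/660 ∈ [13/24, 17/24) → index 6
j=8: u_8=499/660 ∈ [17/24, 37/48) → index 7
j=9: u_9=559/660 ∈ [5/6, 47/48) → index 9
j=10: u_10=619/660 ∈ [5/6, 47/48) → index 9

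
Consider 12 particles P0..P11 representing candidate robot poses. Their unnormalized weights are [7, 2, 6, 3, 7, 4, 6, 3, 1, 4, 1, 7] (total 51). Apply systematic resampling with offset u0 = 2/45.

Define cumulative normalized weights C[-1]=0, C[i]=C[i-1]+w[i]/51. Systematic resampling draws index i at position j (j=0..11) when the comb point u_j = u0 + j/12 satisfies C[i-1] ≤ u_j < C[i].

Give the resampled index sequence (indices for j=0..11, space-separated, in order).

0 0 2 3 4 4 5 6 7 9 11 11

C = [7/51, 3/17, 5/17, 6/17, 25/51, 29/51, 35/51, 38/51, 13/17, 43/51, 44/51, 1]
j=0: u_0=2/45 ∈ [0, 7/51) → index 0
j=1: u_1=23/180 ∈ [0, 7/51) → index 0
j=2: u_2=19/90 ∈ [3/17, 5/17) → index 2
j=3: u_3=53/180 ∈ [5/17, 6/17) → index 3
j=4: u_4=17/45 ∈ [6/17, 25/51) → index 4
j=5: u_5=83/180 ∈ [6/17, 25/51) → index 4
j=6: u_6=49/90 ∈ [25/51, 29/51) → index 5
j=7: u_7=113/180 ∈ [29/51, 35/51) → index 6
j=8: u_8=32/45 ∈ [35/51, 38/51) → index 7
j=9: u_9=143/180 ∈ [13/17, 43/51) → index 9
j=10: u_10=79/90 ∈ [44/51, 1) → index 11
j=11: u_11=173/180 ∈ [44/51, 1) → index 11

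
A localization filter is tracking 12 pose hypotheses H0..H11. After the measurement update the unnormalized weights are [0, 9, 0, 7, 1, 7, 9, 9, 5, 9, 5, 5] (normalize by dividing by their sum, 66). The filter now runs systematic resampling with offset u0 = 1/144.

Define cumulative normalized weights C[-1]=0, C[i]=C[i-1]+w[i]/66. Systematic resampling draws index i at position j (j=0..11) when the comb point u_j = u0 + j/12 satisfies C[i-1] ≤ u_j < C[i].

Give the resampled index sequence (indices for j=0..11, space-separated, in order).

1 1 3 4 5 6 7 7 8 9 9 10

C = [0, 3/22, 3/22, 8/33, 17/66, 4/11, 1/2, 7/11, 47/66, 28/33, 61/66, 1]
j=0: u_0=1/144 ∈ [0, 3/22) → index 1
j=1: u_1=13/144 ∈ [0, 3/22) → index 1
j=2: u_2=25/144 ∈ [3/22, 8/33) → index 3
j=3: u_3=37/144 ∈ [8/33, 17/66) → index 4
j=4: u_4=49/144 ∈ [17/66, 4/11) → index 5
j=5: u_5=61/144 ∈ [4/11, 1/2) → index 6
j=6: u_6=73/144 ∈ [1/2, 7/11) → index 7
j=7: u_7=85/144 ∈ [1/2, 7/11) → index 7
j=8: u_8=97/144 ∈ [7/11, 47/66) → index 8
j=9: u_9=109/144 ∈ [47/66, 28/33) → index 9
j=10: u_10=121/144 ∈ [47/66, 28/33) → index 9
j=11: u_11=133/144 ∈ [28/33, 61/66) → index 10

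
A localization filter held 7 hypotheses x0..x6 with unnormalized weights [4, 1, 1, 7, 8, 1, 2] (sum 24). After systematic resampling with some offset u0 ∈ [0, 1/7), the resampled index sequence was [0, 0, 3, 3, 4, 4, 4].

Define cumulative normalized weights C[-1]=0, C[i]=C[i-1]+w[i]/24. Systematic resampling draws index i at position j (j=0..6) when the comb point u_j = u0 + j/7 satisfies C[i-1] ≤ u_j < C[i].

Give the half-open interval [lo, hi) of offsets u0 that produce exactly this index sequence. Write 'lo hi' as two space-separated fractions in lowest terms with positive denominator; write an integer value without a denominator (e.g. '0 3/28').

0 1/56

C = [1/6, 5/24, 1/4, 13/24, 7/8, 11/12, 1]
j=0 picked index 0: u0 ∈ [0, 1/6)
j=1 picked index 0: u0 ∈ [-1/7, 1/42)
j=2 picked index 3: u0 ∈ [-1/28, 43/168)
j=3 picked index 3: u0 ∈ [-5/28, 19/168)
j=4 picked index 4: u0 ∈ [-5/168, 17/56)
j=5 picked index 4: u0 ∈ [-29/168, 9/56)
j=6 picked index 4: u0 ∈ [-53/168, 1/56)
intersection: [0, 1/56)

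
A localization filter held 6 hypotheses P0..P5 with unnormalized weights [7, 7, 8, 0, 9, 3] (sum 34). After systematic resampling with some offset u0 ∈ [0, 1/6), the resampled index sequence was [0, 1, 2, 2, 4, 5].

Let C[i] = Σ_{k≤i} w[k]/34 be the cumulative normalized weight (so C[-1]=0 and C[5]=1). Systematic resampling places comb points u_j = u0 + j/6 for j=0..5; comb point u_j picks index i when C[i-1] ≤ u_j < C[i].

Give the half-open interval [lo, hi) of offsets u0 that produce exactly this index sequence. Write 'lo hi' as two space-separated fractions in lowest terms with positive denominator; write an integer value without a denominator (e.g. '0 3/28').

4/51 5/34

C = [7/34, 7/17, 11/17, 11/17, 31/34, 1]
j=0 picked index 0: u0 ∈ [0, 7/34)
j=1 picked index 1: u0 ∈ [2/51, 25/102)
j=2 picked index 2: u0 ∈ [4/51, 16/51)
j=3 picked index 2: u0 ∈ [-3/34, 5/34)
j=4 picked index 4: u0 ∈ [-1/51, 25/102)
j=5 picked index 5: u0 ∈ [4/51, 1/6)
intersection: [4/51, 5/34)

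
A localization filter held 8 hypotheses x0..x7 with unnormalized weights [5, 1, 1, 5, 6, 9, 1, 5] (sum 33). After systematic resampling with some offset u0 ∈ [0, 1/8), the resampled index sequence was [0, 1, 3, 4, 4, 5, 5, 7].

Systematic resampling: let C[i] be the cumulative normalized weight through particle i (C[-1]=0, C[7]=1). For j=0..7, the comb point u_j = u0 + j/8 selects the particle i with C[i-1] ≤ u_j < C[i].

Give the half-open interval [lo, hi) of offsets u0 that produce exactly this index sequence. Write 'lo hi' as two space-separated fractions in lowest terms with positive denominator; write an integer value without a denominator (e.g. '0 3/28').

7/264 1/22

C = [5/33, 2/11, 7/33, 4/11, 6/11, 9/11, 28/33, 1]
j=0 picked index 0: u0 ∈ [0, 5/33)
j=1 picked index 1: u0 ∈ [7/264, 5/88)
j=2 picked index 3: u0 ∈ [-5/132, 5/44)
j=3 picked index 4: u0 ∈ [-1/88, 15/88)
j=4 picked index 4: u0 ∈ [-3/22, 1/22)
j=5 picked index 5: u0 ∈ [-7/88, 17/88)
j=6 picked index 5: u0 ∈ [-9/44, 3/44)
j=7 picked index 7: u0 ∈ [-7/264, 1/8)
intersection: [7/264, 1/22)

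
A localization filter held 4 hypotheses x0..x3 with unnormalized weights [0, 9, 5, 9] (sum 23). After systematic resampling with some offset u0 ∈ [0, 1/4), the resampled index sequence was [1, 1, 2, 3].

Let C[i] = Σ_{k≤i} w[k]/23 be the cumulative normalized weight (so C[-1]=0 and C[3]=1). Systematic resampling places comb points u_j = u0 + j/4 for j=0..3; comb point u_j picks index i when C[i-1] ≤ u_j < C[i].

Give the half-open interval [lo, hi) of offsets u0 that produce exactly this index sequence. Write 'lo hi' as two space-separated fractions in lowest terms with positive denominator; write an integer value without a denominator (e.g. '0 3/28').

0 5/46

C = [0, 9/23, 14/23, 1]
j=0 picked index 1: u0 ∈ [0, 9/23)
j=1 picked index 1: u0 ∈ [-1/4, 13/92)
j=2 picked index 2: u0 ∈ [-5/46, 5/46)
j=3 picked index 3: u0 ∈ [-13/92, 1/4)
intersection: [0, 5/46)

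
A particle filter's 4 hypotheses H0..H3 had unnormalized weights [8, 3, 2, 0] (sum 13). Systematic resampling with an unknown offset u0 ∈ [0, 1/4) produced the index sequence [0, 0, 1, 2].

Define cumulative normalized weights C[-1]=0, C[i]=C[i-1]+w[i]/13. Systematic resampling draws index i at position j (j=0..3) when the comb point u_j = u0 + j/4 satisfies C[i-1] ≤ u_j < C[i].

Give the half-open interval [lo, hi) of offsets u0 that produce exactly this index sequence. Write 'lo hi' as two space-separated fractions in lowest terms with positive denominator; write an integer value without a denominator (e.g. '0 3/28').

C = [8/13, 11/13, 1, 1]
j=0 picked index 0: u0 ∈ [0, 8/13)
j=1 picked index 0: u0 ∈ [-1/4, 19/52)
j=2 picked index 1: u0 ∈ [3/26, 9/26)
j=3 picked index 2: u0 ∈ [5/52, 1/4)
intersection: [3/26, 1/4)

3/26 1/4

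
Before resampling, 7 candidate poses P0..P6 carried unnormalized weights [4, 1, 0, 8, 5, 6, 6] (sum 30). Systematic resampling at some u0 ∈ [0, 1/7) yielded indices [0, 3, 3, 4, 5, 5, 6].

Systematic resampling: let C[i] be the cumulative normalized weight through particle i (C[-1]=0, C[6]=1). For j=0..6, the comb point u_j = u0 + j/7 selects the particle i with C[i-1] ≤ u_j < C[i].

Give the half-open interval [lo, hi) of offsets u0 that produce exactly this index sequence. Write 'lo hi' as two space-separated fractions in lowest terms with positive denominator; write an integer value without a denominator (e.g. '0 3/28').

1/35 3/35

C = [2/15, 1/6, 1/6, 13/30, 3/5, 4/5, 1]
j=0 picked index 0: u0 ∈ [0, 2/15)
j=1 picked index 3: u0 ∈ [1/42, 61/210)
j=2 picked index 3: u0 ∈ [-5/42, 31/210)
j=3 picked index 4: u0 ∈ [1/210, 6/35)
j=4 picked index 5: u0 ∈ [1/35, 8/35)
j=5 picked index 5: u0 ∈ [-4/35, 3/35)
j=6 picked index 6: u0 ∈ [-2/35, 1/7)
intersection: [1/35, 3/35)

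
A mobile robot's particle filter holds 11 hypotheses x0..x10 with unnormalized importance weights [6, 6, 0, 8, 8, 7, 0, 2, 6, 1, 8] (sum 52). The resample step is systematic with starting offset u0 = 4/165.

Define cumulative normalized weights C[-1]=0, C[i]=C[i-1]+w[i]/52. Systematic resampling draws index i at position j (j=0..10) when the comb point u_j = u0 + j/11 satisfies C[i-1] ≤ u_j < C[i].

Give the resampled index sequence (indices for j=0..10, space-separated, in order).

0 0 1 3 4 4 5 5 8 9 10

C = [3/26, 3/13, 3/13, 5/13, 7/13, 35/52, 35/52, 37/52, 43/52, 11/13, 1]
j=0: u_0=4/165 ∈ [0, 3/26) → index 0
j=1: u_1=19/165 ∈ [0, 3/26) → index 0
j=2: u_2=34/165 ∈ [3/26, 3/13) → index 1
j=3: u_3=49/165 ∈ [3/13, 5/13) → index 3
j=4: u_4=64/165 ∈ [5/13, 7/13) → index 4
j=5: u_5=79/165 ∈ [5/13, 7/13) → index 4
j=6: u_6=94/165 ∈ [7/13, 35/52) → index 5
j=7: u_7=109/165 ∈ [7/13, 35/52) → index 5
j=8: u_8=124/165 ∈ [37/52, 43/52) → index 8
j=9: u_9=139/165 ∈ [43/52, 11/13) → index 9
j=10: u_10=14/15 ∈ [11/13, 1) → index 10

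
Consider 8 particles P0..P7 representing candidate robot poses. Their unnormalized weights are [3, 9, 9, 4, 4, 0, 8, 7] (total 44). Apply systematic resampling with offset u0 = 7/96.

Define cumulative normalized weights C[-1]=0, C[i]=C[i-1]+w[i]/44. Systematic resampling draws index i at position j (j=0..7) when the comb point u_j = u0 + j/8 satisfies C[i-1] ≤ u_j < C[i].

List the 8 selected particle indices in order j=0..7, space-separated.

1 1 2 2 4 6 6 7

C = [3/44, 3/11, 21/44, 25/44, 29/44, 29/44, 37/44, 1]
j=0: u_0=7/96 ∈ [3/44, 3/11) → index 1
j=1: u_1=19/96 ∈ [3/44, 3/11) → index 1
j=2: u_2=31/96 ∈ [3/11, 21/44) → index 2
j=3: u_3=43/96 ∈ [3/11, 21/44) → index 2
j=4: u_4=55/96 ∈ [25/44, 29/44) → index 4
j=5: u_5=67/96 ∈ [29/44, 37/44) → index 6
j=6: u_6=79/96 ∈ [29/44, 37/44) → index 6
j=7: u_7=91/96 ∈ [37/44, 1) → index 7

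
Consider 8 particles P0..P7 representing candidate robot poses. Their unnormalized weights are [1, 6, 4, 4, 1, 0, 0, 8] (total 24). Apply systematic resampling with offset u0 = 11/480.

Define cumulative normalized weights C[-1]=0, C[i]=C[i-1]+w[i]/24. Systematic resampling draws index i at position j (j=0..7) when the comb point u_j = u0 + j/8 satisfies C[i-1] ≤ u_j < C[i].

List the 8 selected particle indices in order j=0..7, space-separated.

0 1 1 2 3 4 7 7

C = [1/24, 7/24, 11/24, 5/8, 2/3, 2/3, 2/3, 1]
j=0: u_0=11/480 ∈ [0, 1/24) → index 0
j=1: u_1=71/480 ∈ [1/24, 7/24) → index 1
j=2: u_2=131/480 ∈ [1/24, 7/24) → index 1
j=3: u_3=191/480 ∈ [7/24, 11/24) → index 2
j=4: u_4=251/480 ∈ [11/24, 5/8) → index 3
j=5: u_5=311/480 ∈ [5/8, 2/3) → index 4
j=6: u_6=371/480 ∈ [2/3, 1) → index 7
j=7: u_7=431/480 ∈ [2/3, 1) → index 7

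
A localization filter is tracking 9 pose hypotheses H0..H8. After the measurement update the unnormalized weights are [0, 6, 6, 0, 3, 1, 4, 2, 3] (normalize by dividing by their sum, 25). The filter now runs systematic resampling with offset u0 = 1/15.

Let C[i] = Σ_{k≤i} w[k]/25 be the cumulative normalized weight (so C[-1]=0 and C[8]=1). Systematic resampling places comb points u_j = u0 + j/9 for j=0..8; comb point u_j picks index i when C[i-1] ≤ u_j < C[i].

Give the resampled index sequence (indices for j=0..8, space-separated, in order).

C = [0, 6/25, 12/25, 12/25, 3/5, 16/25, 4/5, 22/25, 1]
j=0: u_0=1/15 ∈ [0, 6/25) → index 1
j=1: u_1=8/45 ∈ [0, 6/25) → index 1
j=2: u_2=13/45 ∈ [6/25, 12/25) → index 2
j=3: u_3=2/5 ∈ [6/25, 12/25) → index 2
j=4: u_4=23/45 ∈ [12/25, 3/5) → index 4
j=5: u_5=28/45 ∈ [3/5, 16/25) → index 5
j=6: u_6=11/15 ∈ [16/25, 4/5) → index 6
j=7: u_7=38/45 ∈ [4/5, 22/25) → index 7
j=8: u_8=43/45 ∈ [22/25, 1) → index 8

1 1 2 2 4 5 6 7 8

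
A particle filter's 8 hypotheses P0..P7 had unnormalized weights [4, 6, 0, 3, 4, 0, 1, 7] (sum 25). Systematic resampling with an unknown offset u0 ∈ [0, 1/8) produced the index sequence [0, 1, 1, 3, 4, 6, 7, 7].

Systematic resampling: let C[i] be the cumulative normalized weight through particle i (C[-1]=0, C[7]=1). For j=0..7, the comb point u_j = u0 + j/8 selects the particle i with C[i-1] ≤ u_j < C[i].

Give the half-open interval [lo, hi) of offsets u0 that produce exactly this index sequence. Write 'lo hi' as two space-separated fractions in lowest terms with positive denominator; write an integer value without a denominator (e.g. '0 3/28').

C = [4/25, 2/5, 2/5, 13/25, 17/25, 17/25, 18/25, 1]
j=0 picked index 0: u0 ∈ [0, 4/25)
j=1 picked index 1: u0 ∈ [7/200, 11/40)
j=2 picked index 1: u0 ∈ [-9/100, 3/20)
j=3 picked index 3: u0 ∈ [1/40, 29/200)
j=4 picked index 4: u0 ∈ [1/50, 9/50)
j=5 picked index 6: u0 ∈ [11/200, 19/200)
j=6 picked index 7: u0 ∈ [-3/100, 1/4)
j=7 picked index 7: u0 ∈ [-31/200, 1/8)
intersection: [11/200, 19/200)

11/200 19/200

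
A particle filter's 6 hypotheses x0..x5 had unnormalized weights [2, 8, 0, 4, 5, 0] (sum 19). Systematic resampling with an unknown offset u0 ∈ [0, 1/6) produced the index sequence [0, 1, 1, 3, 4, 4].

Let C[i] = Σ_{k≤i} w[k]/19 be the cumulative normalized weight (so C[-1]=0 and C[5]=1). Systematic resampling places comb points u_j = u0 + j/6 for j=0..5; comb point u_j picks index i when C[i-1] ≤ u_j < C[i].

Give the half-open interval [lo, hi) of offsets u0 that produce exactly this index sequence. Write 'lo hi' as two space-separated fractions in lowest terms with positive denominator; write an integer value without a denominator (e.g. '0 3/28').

C = [2/19, 10/19, 10/19, 14/19, 1, 1]
j=0 picked index 0: u0 ∈ [0, 2/19)
j=1 picked index 1: u0 ∈ [-7/114, 41/114)
j=2 picked index 1: u0 ∈ [-13/57, 11/57)
j=3 picked index 3: u0 ∈ [1/38, 9/38)
j=4 picked index 4: u0 ∈ [4/57, 1/3)
j=5 picked index 4: u0 ∈ [-11/114, 1/6)
intersection: [4/57, 2/19)

4/57 2/19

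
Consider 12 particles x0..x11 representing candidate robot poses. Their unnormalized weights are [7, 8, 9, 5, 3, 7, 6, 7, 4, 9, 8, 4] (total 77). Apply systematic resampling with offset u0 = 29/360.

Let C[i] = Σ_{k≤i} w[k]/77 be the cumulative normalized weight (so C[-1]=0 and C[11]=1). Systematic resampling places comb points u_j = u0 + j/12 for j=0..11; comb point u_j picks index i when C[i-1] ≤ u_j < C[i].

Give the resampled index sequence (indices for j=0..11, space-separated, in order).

C = [1/11, 15/77, 24/77, 29/77, 32/77, 39/77, 45/77, 52/77, 8/11, 65/77, 73/77, 1]
j=0: u_0=29/360 ∈ [0, 1/11) → index 0
j=1: u_1=59/360 ∈ [1/11, 15/77) → index 1
j=2: u_2=89/360 ∈ [15/77, 24/77) → index 2
j=3: u_3=119/360 ∈ [24/77, 29/77) → index 3
j=4: u_4=149/360 ∈ [29/77, 32/77) → index 4
j=5: u_5=179/360 ∈ [32/77, 39/77) → index 5
j=6: u_6=209/360 ∈ [39/77, 45/77) → index 6
j=7: u_7=239/360 ∈ [45/77, 52/77) → index 7
j=8: u_8=269/360 ∈ [8/11, 65/77) → index 9
j=9: u_9=299/360 ∈ [8/11, 65/77) → index 9
j=10: u_10=329/360 ∈ [65/77, 73/77) → index 10
j=11: u_11=359/360 ∈ [73/77, 1) → index 11

0 1 2 3 4 5 6 7 9 9 10 11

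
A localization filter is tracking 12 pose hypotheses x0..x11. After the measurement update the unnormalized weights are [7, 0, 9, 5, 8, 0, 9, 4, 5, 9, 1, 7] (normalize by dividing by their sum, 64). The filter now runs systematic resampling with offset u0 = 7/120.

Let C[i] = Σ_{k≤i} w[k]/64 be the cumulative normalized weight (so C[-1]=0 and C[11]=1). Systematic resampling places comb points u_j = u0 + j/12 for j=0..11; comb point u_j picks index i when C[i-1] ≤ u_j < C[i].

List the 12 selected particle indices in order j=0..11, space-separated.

0 2 2 3 4 6 6 7 8 9 11 11

C = [7/64, 7/64, 1/4, 21/64, 29/64, 29/64, 19/32, 21/32, 47/64, 7/8, 57/64, 1]
j=0: u_0=7/120 ∈ [0, 7/64) → index 0
j=1: u_1=17/120 ∈ [7/64, 1/4) → index 2
j=2: u_2=9/40 ∈ [7/64, 1/4) → index 2
j=3: u_3=37/120 ∈ [1/4, 21/64) → index 3
j=4: u_4=47/120 ∈ [21/64, 29/64) → index 4
j=5: u_5=19/40 ∈ [29/64, 19/32) → index 6
j=6: u_6=67/120 ∈ [29/64, 19/32) → index 6
j=7: u_7=77/120 ∈ [19/32, 21/32) → index 7
j=8: u_8=29/40 ∈ [21/32, 47/64) → index 8
j=9: u_9=97/120 ∈ [47/64, 7/8) → index 9
j=10: u_10=107/120 ∈ [57/64, 1) → index 11
j=11: u_11=39/40 ∈ [57/64, 1) → index 11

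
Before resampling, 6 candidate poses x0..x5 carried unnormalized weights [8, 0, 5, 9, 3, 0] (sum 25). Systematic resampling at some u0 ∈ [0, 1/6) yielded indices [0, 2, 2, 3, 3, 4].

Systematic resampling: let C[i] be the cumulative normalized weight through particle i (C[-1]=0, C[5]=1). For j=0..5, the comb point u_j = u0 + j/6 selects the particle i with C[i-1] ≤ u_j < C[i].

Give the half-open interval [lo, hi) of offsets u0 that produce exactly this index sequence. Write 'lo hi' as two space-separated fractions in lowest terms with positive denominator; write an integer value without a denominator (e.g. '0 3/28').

23/150 1/6

C = [8/25, 8/25, 13/25, 22/25, 1, 1]
j=0 picked index 0: u0 ∈ [0, 8/25)
j=1 picked index 2: u0 ∈ [23/150, 53/150)
j=2 picked index 2: u0 ∈ [-1/75, 14/75)
j=3 picked index 3: u0 ∈ [1/50, 19/50)
j=4 picked index 3: u0 ∈ [-11/75, 16/75)
j=5 picked index 4: u0 ∈ [7/150, 1/6)
intersection: [23/150, 1/6)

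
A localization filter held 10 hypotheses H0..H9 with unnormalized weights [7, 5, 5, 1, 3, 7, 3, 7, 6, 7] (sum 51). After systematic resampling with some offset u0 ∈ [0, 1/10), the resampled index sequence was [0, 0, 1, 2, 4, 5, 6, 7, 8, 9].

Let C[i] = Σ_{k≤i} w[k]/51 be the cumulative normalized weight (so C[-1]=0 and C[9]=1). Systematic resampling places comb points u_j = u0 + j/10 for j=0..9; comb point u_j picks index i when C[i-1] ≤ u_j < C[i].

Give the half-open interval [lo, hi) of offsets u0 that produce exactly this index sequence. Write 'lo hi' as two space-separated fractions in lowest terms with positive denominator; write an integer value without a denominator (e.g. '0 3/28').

0 2/255

C = [7/51, 4/17, 1/3, 6/17, 7/17, 28/51, 31/51, 38/51, 44/51, 1]
j=0 picked index 0: u0 ∈ [0, 7/51)
j=1 picked index 0: u0 ∈ [-1/10, 19/510)
j=2 picked index 1: u0 ∈ [-16/255, 3/85)
j=3 picked index 2: u0 ∈ [-11/170, 1/30)
j=4 picked index 4: u0 ∈ [-4/85, 1/85)
j=5 picked index 5: u0 ∈ [-3/34, 5/102)
j=6 picked index 6: u0 ∈ [-13/255, 2/255)
j=7 picked index 7: u0 ∈ [-47/510, 23/510)
j=8 picked index 8: u0 ∈ [-14/255, 16/255)
j=9 picked index 9: u0 ∈ [-19/510, 1/10)
intersection: [0, 2/255)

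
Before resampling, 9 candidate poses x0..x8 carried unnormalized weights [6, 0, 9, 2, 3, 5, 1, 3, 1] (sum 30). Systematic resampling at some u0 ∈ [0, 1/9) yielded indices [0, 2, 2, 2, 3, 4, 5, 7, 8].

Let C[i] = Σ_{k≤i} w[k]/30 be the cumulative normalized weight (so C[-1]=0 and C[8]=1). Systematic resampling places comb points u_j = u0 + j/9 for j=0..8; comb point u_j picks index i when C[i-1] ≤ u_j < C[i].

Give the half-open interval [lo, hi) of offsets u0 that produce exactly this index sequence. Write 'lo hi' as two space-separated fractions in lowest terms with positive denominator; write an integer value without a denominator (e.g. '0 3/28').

C = [1/5, 1/5, 1/2, 17/30, 2/3, 5/6, 13/15, 29/30, 1]
j=0 picked index 0: u0 ∈ [0, 1/5)
j=1 picked index 2: u0 ∈ [4/45, 7/18)
j=2 picked index 2: u0 ∈ [-1/45, 5/18)
j=3 picked index 2: u0 ∈ [-2/15, 1/6)
j=4 picked index 3: u0 ∈ [1/18, 11/90)
j=5 picked index 4: u0 ∈ [1/90, 1/9)
j=6 picked index 5: u0 ∈ [0, 1/6)
j=7 picked index 7: u0 ∈ [4/45, 17/90)
j=8 picked index 8: u0 ∈ [7/90, 1/9)
intersection: [4/45, 1/9)

4/45 1/9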